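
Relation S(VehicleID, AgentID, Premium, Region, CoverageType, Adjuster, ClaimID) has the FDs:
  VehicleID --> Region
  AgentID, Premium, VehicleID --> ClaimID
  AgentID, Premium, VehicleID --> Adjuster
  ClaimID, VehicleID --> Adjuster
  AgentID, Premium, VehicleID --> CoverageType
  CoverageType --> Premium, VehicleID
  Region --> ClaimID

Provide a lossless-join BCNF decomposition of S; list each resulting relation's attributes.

Candidate keys of the original relation: {AgentID, CoverageType}, {AgentID, Premium, VehicleID}.
{Adjuster, AgentID, ClaimID, CoverageType, Premium, Region, VehicleID}: {VehicleID} determines {Adjuster, ClaimID, Region, VehicleID} here but is not a superkey — split on VehicleID --> Adjuster, ClaimID, Region, giving {Adjuster, ClaimID, Region, VehicleID} and {AgentID, CoverageType, Premium, VehicleID}.
{Adjuster, ClaimID, Region, VehicleID}: {Region} determines {ClaimID, Region} here but is not a superkey — split on Region --> ClaimID, giving {ClaimID, Region} and {Adjuster, Region, VehicleID}.
{ClaimID, Region} has no BCNF violation.
{Adjuster, Region, VehicleID} has no BCNF violation.
{AgentID, CoverageType, Premium, VehicleID}: {CoverageType} determines {CoverageType, Premium, VehicleID} here but is not a superkey — split on CoverageType --> Premium, VehicleID, giving {CoverageType, Premium, VehicleID} and {AgentID, CoverageType}.
{CoverageType, Premium, VehicleID} has no BCNF violation.
{AgentID, CoverageType} has no BCNF violation.

{Adjuster, Region, VehicleID}; {AgentID, CoverageType}; {ClaimID, Region}; {CoverageType, Premium, VehicleID}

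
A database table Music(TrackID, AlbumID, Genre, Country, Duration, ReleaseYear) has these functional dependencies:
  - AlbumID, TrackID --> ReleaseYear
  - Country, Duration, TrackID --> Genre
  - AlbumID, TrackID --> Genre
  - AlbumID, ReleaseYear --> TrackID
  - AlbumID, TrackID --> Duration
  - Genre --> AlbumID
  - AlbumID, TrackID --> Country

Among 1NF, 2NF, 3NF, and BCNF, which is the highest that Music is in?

3NF

Candidate keys: {AlbumID, ReleaseYear}, {AlbumID, TrackID}, {Country, Duration, TrackID}, {Genre, ReleaseYear}, {Genre, TrackID}. Prime attributes: {AlbumID, Country, Duration, Genre, ReleaseYear, TrackID}.
Genre --> AlbumID breaks BCNF: {Genre}⁺ = {AlbumID, Genre}, so {Genre} is not a superkey.
Its right-hand attributes {AlbumID} are all prime, as are those of every other non-superkey FD — the relation is in 3NF.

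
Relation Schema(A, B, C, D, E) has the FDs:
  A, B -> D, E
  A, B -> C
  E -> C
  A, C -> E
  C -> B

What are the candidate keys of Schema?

{A} never appears on the right of any FD, so every key must include it.
{A, B}⁺ = {A, B, C, D, E}, which is every attribute, so {A, B} is a candidate key.
{A, C}⁺ = {A, B, C, D, E}, which is every attribute, so {A, C} is a candidate key.
{A, E}⁺ = {A, B, C, D, E}, which is every attribute, so {A, E} is a candidate key.
Any other superkey properly contains one of these, so there are no further candidate keys.

{A, B}, {A, C}, {A, E}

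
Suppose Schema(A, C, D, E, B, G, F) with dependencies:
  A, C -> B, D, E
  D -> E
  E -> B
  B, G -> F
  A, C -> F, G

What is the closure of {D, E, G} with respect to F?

{B, D, E, F, G}

Start with {D, E, G}.
E -> B applies; add {B} → now {B, D, E, G}.
B, G -> F applies; add {F} → now {B, D, E, F, G}.
No further FD applies.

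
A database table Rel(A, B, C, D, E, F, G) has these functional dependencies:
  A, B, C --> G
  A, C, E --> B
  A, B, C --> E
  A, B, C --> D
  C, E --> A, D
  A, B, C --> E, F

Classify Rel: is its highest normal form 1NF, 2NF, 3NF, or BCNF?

BCNF

Candidate keys: {A, B, C}, {C, E}. Prime attributes: {A, B, C, E}.
The left-hand side of every FD is a superkey, so BCNF is satisfied.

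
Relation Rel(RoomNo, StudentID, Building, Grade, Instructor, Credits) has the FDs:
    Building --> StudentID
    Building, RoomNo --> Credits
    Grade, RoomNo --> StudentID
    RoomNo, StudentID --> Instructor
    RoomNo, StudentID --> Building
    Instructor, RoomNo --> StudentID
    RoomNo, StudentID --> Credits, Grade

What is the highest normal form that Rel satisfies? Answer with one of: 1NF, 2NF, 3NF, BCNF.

3NF

Candidate keys: {Building, RoomNo}, {Grade, RoomNo}, {Instructor, RoomNo}, {RoomNo, StudentID}. Prime attributes: {Building, Grade, Instructor, RoomNo, StudentID}.
Building --> StudentID: {Building}⁺ = {Building, StudentID}, which is not all of the attributes, so the left side is not a superkey — BCNF is violated.
Since {StudentID} ⊆ prime attributes and every other non-superkey FD also has a prime right side, the schema is in 3NF.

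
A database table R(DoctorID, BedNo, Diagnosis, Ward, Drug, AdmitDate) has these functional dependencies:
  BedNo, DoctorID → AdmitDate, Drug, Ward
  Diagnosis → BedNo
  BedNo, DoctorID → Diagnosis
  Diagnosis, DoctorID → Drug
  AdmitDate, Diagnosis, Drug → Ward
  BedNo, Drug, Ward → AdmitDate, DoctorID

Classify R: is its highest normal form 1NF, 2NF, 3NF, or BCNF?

Candidate keys: {AdmitDate, Diagnosis, Drug}, {BedNo, DoctorID}, {BedNo, Drug, Ward}, {Diagnosis, DoctorID}, {Diagnosis, Drug, Ward}. Prime attributes: {AdmitDate, BedNo, Diagnosis, DoctorID, Drug, Ward}.
Diagnosis → BedNo breaks BCNF: {Diagnosis}⁺ = {BedNo, Diagnosis}, so {Diagnosis} is not a superkey.
Its right-hand attributes {BedNo} are all prime, as are those of every other non-superkey FD — the relation is in 3NF.

3NF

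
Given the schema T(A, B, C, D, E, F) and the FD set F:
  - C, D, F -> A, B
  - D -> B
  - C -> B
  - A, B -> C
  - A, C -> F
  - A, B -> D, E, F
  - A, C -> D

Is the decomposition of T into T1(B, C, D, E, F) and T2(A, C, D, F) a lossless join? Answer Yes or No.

Yes

T1 ∩ T2 = {C, D, F}; its closure under F is {A, B, C, D, E, F}.
T1 is contained in that closure, so T1 ∩ T2 -> T1 holds and the join is lossless.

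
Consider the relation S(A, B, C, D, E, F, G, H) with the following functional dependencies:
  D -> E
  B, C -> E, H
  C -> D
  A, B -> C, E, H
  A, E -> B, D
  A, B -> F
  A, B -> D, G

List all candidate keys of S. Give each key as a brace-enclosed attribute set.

{A} never appears on the right of any FD, so every key must include it.
Closure of {A, B} is {A, B, C, D, E, F, G, H}, the whole schema; {A, B} is a candidate key.
Closure of {A, C} is {A, B, C, D, E, F, G, H}, the whole schema; {A, C} is a candidate key.
Closure of {A, D} is {A, B, C, D, E, F, G, H}, the whole schema; {A, D} is a candidate key.
Closure of {A, E} is {A, B, C, D, E, F, G, H}, the whole schema; {A, E} is a candidate key.
These are minimal and exhaustive — every other superkey contains one of them.

{A, B}, {A, C}, {A, D}, {A, E}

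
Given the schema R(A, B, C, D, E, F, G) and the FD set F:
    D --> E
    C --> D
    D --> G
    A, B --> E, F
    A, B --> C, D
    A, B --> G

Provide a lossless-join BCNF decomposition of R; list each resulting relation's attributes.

{A, B, C, F}; {C, D}; {D, E, G}

Candidate key of the original relation: {A, B}.
Within {A, B, C, D, E, F, G}: {D}⁺ ∩ {A, B, C, D, E, F, G} = {D, E, G}, not the whole set, so D --> E, G violates BCNF; decompose into {D, E, G} and {A, B, C, D, F}.
{D, E, G} has no BCNF violation.
Within {A, B, C, D, F}: {C}⁺ ∩ {A, B, C, D, F} = {C, D}, not the whole set, so C --> D violates BCNF; decompose into {C, D} and {A, B, C, F}.
{C, D} has no BCNF violation.
{A, B, C, F} has no BCNF violation.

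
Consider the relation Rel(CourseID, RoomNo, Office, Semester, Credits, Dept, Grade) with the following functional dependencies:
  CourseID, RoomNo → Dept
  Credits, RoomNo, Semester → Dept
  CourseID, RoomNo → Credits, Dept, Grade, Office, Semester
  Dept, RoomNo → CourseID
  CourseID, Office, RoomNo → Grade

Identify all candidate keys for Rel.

{CourseID, RoomNo}, {Credits, RoomNo, Semester}, {Dept, RoomNo}

Attributes never on any right-hand side: {RoomNo} — every candidate key must contain it.
Closure of {CourseID, RoomNo} is {CourseID, Credits, Dept, Grade, Office, RoomNo, Semester}, the whole schema; {CourseID, RoomNo} is a candidate key.
Closure of {Dept, RoomNo} is {CourseID, Credits, Dept, Grade, Office, RoomNo, Semester}, the whole schema; {Dept, RoomNo} is a candidate key.
Closure of {Credits, RoomNo, Semester} is {CourseID, Credits, Dept, Grade, Office, RoomNo, Semester}, the whole schema; {Credits, RoomNo, Semester} is a candidate key.
No proper subset of any of these is a key, and no other minimal superkey exists.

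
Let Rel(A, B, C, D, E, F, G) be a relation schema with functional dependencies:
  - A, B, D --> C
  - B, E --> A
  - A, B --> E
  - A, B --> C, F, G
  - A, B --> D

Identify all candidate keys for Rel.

{B} never appears on the right of any FD, so every key must include it.
{A, B} is a candidate key since {A, B}⁺ = {A, B, C, D, E, F, G} covers every attribute.
{B, E} is a candidate key since {B, E}⁺ = {A, B, C, D, E, F, G} covers every attribute.
No proper subset of any of these is a key, and no other minimal superkey exists.

{A, B}, {B, E}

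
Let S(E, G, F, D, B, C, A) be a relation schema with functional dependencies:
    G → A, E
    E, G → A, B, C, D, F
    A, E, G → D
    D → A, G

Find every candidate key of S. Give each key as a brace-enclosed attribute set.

{D} is a candidate key since {D}⁺ = {A, B, C, D, E, F, G} covers every attribute.
{G} is a candidate key since {G}⁺ = {A, B, C, D, E, F, G} covers every attribute.
Any other superkey properly contains one of these, so there are no further candidate keys.

{D}, {G}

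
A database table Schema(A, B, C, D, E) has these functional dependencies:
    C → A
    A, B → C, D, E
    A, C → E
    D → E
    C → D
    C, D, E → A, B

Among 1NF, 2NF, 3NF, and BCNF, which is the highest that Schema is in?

2NF

Candidate keys: {A, B}, {C}. Prime attributes: {A, B, C}.
D → E: {D}⁺ = {D, E}, which is not all of the attributes, so the left side is not a superkey — BCNF is violated.
Because {E} is non-prime and the left side of D → E is not a superkey, the relation is not in 3NF.
No proper subset of a key has a non-prime attribute in its closure, so there is no partial dependency; 2NF holds.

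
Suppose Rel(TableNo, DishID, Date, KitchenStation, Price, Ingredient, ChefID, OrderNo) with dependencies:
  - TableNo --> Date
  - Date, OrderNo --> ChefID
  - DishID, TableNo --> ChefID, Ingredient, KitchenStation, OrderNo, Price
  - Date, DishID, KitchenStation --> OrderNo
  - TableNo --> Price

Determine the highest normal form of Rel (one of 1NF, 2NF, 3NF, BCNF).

1NF

Candidate key: {DishID, TableNo}. Prime attributes: {DishID, TableNo}.
TableNo --> Date: {TableNo}⁺ = {Date, Price, TableNo}, which is not all of the attributes, so the left side is not a superkey — BCNF is violated.
Because {Date} is non-prime and the left side of TableNo --> Date is not a superkey, the relation is not in 3NF.
Since {TableNo} ⊂ {DishID, TableNo} and {TableNo}⁺ ⊇ {Date, Price} with {Date, Price} non-prime, there is a partial dependency; 2NF fails.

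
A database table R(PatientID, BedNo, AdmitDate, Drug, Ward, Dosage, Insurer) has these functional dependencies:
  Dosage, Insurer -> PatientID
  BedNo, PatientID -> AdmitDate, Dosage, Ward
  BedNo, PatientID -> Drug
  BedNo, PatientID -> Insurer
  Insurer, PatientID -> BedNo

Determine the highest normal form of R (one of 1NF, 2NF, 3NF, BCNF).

Candidate keys: {BedNo, PatientID}, {Dosage, Insurer}, {Insurer, PatientID}. Prime attributes: {BedNo, Dosage, Insurer, PatientID}.
Each dependency's left side is a superkey — BCNF holds.

BCNF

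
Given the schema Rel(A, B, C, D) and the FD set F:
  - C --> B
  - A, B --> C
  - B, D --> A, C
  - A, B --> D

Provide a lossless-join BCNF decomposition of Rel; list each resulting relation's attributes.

{A, C, D}; {B, C}

Candidate keys of the original relation: {A, B}, {A, C}, {B, D}, {C, D}.
{A, B, C, D}: {C} determines {B, C} here but is not a superkey — split on C --> B, giving {B, C} and {A, C, D}.
{B, C} is in BCNF.
{A, C, D} is in BCNF.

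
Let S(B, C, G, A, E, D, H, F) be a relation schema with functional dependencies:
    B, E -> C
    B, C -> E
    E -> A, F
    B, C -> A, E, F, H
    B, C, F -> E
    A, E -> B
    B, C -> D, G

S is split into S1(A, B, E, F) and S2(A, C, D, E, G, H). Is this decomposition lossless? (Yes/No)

Common attributes: {A, E}; their closure is {A, B, C, D, E, F, G, H}.
Since S1 ⊆ {A, B, C, D, E, F, G, H}, the intersection is a superkey of S1; the decomposition is lossless.

Yes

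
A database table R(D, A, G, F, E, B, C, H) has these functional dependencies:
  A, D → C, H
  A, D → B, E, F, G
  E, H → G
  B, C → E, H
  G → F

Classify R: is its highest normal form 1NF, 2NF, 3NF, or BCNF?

2NF

Candidate key: {A, D}. Prime attributes: {A, D}.
E, H → G: {E, H}⁺ = {E, F, G, H}, which is not all of the attributes, so the left side is not a superkey — BCNF is violated.
E, H → G determines the non-prime attribute {G} from a non-superkey — 3NF is violated.
No proper subset of a key has a non-prime attribute in its closure, so there is no partial dependency; 2NF holds.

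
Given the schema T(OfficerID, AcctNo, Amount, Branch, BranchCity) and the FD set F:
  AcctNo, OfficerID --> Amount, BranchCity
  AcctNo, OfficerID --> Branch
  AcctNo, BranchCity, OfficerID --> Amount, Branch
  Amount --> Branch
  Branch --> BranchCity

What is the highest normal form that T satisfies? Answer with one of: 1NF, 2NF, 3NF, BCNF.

Candidate key: {AcctNo, OfficerID}. Prime attributes: {AcctNo, OfficerID}.
Amount --> Branch breaks BCNF: {Amount}⁺ = {Amount, Branch, BranchCity}, so {Amount} is not a superkey.
Amount --> Branch determines the non-prime attribute {Branch} from a non-superkey — 3NF is violated.
No proper subset of a key has a non-prime attribute in its closure, so there is no partial dependency; 2NF holds.

2NF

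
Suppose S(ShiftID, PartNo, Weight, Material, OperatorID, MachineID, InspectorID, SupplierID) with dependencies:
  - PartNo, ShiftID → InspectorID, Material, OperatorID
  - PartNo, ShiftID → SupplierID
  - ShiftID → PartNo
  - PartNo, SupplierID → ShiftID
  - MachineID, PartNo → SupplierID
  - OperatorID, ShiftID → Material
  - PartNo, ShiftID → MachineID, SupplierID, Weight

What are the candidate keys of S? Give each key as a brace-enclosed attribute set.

{ShiftID} is a candidate key since {ShiftID}⁺ = {InspectorID, MachineID, Material, OperatorID, PartNo, ShiftID, SupplierID, Weight} covers every attribute.
{MachineID, PartNo} is a candidate key since {MachineID, PartNo}⁺ = {InspectorID, MachineID, Material, OperatorID, PartNo, ShiftID, SupplierID, Weight} covers every attribute.
{PartNo, SupplierID} is a candidate key since {PartNo, SupplierID}⁺ = {InspectorID, MachineID, Material, OperatorID, PartNo, ShiftID, SupplierID, Weight} covers every attribute.
Any other superkey properly contains one of these, so there are no further candidate keys.

{MachineID, PartNo}, {PartNo, SupplierID}, {ShiftID}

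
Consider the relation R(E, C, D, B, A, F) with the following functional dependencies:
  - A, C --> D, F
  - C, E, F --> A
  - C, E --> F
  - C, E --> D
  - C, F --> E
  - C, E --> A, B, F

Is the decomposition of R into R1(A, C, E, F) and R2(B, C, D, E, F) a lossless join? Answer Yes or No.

Yes

Common attributes: {C, E, F}; their closure is {A, B, C, D, E, F}.
Since R1 ⊆ {A, B, C, D, E, F}, the intersection is a superkey of R1; the decomposition is lossless.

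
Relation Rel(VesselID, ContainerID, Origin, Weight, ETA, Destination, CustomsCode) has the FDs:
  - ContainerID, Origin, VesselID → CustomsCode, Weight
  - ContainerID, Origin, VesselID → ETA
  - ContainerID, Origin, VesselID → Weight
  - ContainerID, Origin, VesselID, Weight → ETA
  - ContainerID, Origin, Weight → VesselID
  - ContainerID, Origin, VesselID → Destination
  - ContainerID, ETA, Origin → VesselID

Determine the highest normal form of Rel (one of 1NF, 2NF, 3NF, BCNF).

Candidate keys: {ContainerID, ETA, Origin}, {ContainerID, Origin, VesselID}, {ContainerID, Origin, Weight}. Prime attributes: {ContainerID, ETA, Origin, VesselID, Weight}.
Each dependency's left side is a superkey — BCNF holds.

BCNF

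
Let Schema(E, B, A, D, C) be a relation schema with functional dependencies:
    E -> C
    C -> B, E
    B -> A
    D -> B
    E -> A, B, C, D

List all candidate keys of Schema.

{C}, {E}

{C} is a candidate key since {C}⁺ = {A, B, C, D, E} covers every attribute.
{E} is a candidate key since {E}⁺ = {A, B, C, D, E} covers every attribute.
These are minimal and exhaustive — every other superkey contains one of them.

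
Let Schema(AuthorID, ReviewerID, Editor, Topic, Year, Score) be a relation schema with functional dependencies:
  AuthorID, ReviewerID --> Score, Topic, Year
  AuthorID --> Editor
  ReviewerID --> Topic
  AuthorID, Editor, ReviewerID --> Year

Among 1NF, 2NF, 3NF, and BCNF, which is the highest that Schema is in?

1NF

Candidate key: {AuthorID, ReviewerID}. Prime attributes: {AuthorID, ReviewerID}.
AuthorID --> Editor breaks BCNF: {AuthorID}⁺ = {AuthorID, Editor}, so {AuthorID} is not a superkey.
AuthorID --> Editor has non-prime {Editor} on the right and a non-superkey on the left, so 3NF fails.
The proper key subset {AuthorID} of {AuthorID, ReviewerID} determines non-prime {Editor}, so the relation is not even in 2NF.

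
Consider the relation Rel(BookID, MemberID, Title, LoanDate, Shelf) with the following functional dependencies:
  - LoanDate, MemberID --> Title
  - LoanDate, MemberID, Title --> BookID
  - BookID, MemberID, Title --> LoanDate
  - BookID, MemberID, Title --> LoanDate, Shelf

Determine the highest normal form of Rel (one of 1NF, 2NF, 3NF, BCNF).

Candidate keys: {BookID, MemberID, Title}, {LoanDate, MemberID}. Prime attributes: {BookID, LoanDate, MemberID, Title}.
The left-hand side of every FD is a superkey, so BCNF is satisfied.

BCNF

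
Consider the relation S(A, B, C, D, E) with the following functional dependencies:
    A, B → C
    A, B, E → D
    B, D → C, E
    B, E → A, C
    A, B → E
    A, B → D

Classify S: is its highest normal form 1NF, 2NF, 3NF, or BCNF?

Candidate keys: {A, B}, {B, D}, {B, E}. Prime attributes: {A, B, D, E}.
Every FD has a superkey on the left, so the relation is in BCNF.

BCNF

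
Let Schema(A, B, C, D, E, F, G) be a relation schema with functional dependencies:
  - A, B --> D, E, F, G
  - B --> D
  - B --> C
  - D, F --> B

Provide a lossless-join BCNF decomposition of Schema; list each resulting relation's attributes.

{A, B, E, F, G}; {B, C, D}

Candidate keys of the original relation: {A, B}, {A, D, F}.
Within {A, B, C, D, E, F, G}: {B}⁺ ∩ {A, B, C, D, E, F, G} = {B, C, D}, not the whole set, so B --> C, D violates BCNF; decompose into {B, C, D} and {A, B, E, F, G}.
{B, C, D}: every determinant is a superkey — BCNF.
{A, B, E, F, G}: every determinant is a superkey — BCNF.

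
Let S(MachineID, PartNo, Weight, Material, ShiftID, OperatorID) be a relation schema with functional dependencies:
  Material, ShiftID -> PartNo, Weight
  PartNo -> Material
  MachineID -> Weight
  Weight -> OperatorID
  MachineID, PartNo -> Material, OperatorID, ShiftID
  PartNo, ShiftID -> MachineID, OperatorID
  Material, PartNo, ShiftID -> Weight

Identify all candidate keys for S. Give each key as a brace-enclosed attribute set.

{MachineID, PartNo}⁺ = {MachineID, Material, OperatorID, PartNo, ShiftID, Weight} — all of the relation — so {MachineID, PartNo} is a candidate key.
{Material, ShiftID}⁺ = {MachineID, Material, OperatorID, PartNo, ShiftID, Weight} — all of the relation — so {Material, ShiftID} is a candidate key.
{PartNo, ShiftID}⁺ = {MachineID, Material, OperatorID, PartNo, ShiftID, Weight} — all of the relation — so {PartNo, ShiftID} is a candidate key.
Any other superkey properly contains one of these, so there are no further candidate keys.

{MachineID, PartNo}, {Material, ShiftID}, {PartNo, ShiftID}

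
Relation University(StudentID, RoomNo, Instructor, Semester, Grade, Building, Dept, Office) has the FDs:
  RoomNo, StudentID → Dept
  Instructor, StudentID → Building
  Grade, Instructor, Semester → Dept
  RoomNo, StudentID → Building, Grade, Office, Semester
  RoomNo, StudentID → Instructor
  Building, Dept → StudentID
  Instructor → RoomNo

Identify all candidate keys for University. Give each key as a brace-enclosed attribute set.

{Instructor, StudentID}⁺ = {Building, Dept, Grade, Instructor, Office, RoomNo, Semester, StudentID} — all of the relation — so {Instructor, StudentID} is a candidate key.
{RoomNo, StudentID}⁺ = {Building, Dept, Grade, Instructor, Office, RoomNo, Semester, StudentID} — all of the relation — so {RoomNo, StudentID} is a candidate key.
{Building, Dept, Instructor}⁺ = {Building, Dept, Grade, Instructor, Office, RoomNo, Semester, StudentID} — all of the relation — so {Building, Dept, Instructor} is a candidate key.
{Building, Dept, RoomNo}⁺ = {Building, Dept, Grade, Instructor, Office, RoomNo, Semester, StudentID} — all of the relation — so {Building, Dept, RoomNo} is a candidate key.
{Building, Grade, Instructor, Semester}⁺ = {Building, Dept, Grade, Instructor, Office, RoomNo, Semester, StudentID} — all of the relation — so {Building, Grade, Instructor, Semester} is a candidate key.
No proper subset of any of these is a key, and no other minimal superkey exists.

{Building, Dept, Instructor}, {Building, Dept, RoomNo}, {Building, Grade, Instructor, Semester}, {Instructor, StudentID}, {RoomNo, StudentID}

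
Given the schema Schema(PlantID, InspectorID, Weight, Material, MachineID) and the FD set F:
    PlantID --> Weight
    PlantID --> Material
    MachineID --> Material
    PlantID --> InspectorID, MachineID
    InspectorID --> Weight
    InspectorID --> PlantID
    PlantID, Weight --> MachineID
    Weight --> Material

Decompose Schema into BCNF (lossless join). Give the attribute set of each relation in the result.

{InspectorID, MachineID, PlantID, Weight}; {MachineID, Material}

Candidate keys of the original relation: {InspectorID}, {PlantID}.
In {InspectorID, MachineID, Material, PlantID, Weight}, {MachineID} is not a superkey ({MachineID}⁺ restricted to this set is {MachineID, Material}), so split on MachineID --> Material into {MachineID, Material} and {InspectorID, MachineID, PlantID, Weight}.
{MachineID, Material}: every determinant is a superkey — BCNF.
{InspectorID, MachineID, PlantID, Weight}: every determinant is a superkey — BCNF.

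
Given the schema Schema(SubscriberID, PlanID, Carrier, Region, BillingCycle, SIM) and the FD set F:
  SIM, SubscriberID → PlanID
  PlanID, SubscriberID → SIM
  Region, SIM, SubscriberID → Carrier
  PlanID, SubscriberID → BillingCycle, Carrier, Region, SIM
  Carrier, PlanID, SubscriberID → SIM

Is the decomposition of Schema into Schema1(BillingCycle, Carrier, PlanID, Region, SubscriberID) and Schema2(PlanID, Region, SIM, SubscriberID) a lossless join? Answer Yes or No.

Yes

Common attributes: {PlanID, Region, SubscriberID}; their closure is {BillingCycle, Carrier, PlanID, Region, SIM, SubscriberID}.
Since Schema1 ⊆ {BillingCycle, Carrier, PlanID, Region, SIM, SubscriberID}, the intersection is a superkey of Schema1; the decomposition is lossless.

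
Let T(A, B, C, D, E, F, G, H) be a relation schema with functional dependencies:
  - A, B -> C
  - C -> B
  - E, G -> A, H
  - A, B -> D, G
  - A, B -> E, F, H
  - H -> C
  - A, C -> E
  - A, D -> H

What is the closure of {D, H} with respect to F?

Start with {D, H}.
H -> C applies; add {C} → now {C, D, H}.
C -> B applies; add {B} → now {B, C, D, H}.
No further FD applies.

{B, C, D, H}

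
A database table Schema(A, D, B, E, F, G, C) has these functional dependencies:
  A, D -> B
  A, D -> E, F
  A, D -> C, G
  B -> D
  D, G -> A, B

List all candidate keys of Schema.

{A, B}⁺ = {A, B, C, D, E, F, G}, which is every attribute, so {A, B} is a candidate key.
{A, D}⁺ = {A, B, C, D, E, F, G}, which is every attribute, so {A, D} is a candidate key.
{B, G}⁺ = {A, B, C, D, E, F, G}, which is every attribute, so {B, G} is a candidate key.
{D, G}⁺ = {A, B, C, D, E, F, G}, which is every attribute, so {D, G} is a candidate key.
No proper subset of any of these is a key, and no other minimal superkey exists.

{A, B}, {A, D}, {B, G}, {D, G}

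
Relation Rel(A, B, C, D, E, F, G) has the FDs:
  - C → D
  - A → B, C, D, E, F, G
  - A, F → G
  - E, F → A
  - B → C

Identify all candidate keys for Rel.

{A}⁺ = {A, B, C, D, E, F, G}, which is every attribute, so {A} is a candidate key.
{E, F}⁺ = {A, B, C, D, E, F, G}, which is every attribute, so {E, F} is a candidate key.
These are minimal and exhaustive — every other superkey contains one of them.

{A}, {E, F}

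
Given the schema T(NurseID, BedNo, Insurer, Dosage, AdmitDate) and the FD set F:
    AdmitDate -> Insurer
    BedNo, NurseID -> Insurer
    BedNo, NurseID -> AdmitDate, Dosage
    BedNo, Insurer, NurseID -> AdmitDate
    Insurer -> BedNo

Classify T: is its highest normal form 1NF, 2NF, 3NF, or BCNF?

Candidate keys: {AdmitDate, NurseID}, {BedNo, NurseID}, {Insurer, NurseID}. Prime attributes: {AdmitDate, BedNo, Insurer, NurseID}.
AdmitDate -> Insurer: {AdmitDate}⁺ = {AdmitDate, BedNo, Insurer}, which is not all of the attributes, so the left side is not a superkey — BCNF is violated.
But every attribute on its right side ({Insurer}) is prime, and the same holds for every other non-superkey FD, so 3NF still holds.

3NF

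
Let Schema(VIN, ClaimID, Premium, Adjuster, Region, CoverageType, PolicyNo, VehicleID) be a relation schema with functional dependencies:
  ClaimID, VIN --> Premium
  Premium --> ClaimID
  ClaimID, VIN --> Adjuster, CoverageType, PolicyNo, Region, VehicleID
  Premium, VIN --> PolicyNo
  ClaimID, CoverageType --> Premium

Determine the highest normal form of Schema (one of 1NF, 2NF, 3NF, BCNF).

3NF

Candidate keys: {ClaimID, VIN}, {Premium, VIN}. Prime attributes: {ClaimID, Premium, VIN}.
Premium --> ClaimID: {Premium}⁺ = {ClaimID, Premium}, which is not all of the attributes, so the left side is not a superkey — BCNF is violated.
Since {ClaimID} ⊆ prime attributes and every other non-superkey FD also has a prime right side, the schema is in 3NF.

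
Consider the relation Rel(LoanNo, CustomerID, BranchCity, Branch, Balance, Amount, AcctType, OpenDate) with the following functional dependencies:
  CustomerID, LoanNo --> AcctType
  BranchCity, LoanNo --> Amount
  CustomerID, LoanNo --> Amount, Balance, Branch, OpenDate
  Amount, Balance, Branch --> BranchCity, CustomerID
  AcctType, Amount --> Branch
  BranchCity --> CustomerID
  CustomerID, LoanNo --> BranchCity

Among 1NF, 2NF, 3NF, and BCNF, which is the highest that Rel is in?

3NF

Candidate keys: {AcctType, Amount, Balance, LoanNo}, {Amount, Balance, Branch, LoanNo}, {BranchCity, LoanNo}, {CustomerID, LoanNo}. Prime attributes: {AcctType, Amount, Balance, Branch, BranchCity, CustomerID, LoanNo}.
Amount, Balance, Branch --> BranchCity, CustomerID: {Amount, Balance, Branch}⁺ = {Amount, Balance, Branch, BranchCity, CustomerID}, which is not all of the attributes, so the left side is not a superkey — BCNF is violated.
Its right-hand attributes {BranchCity, CustomerID} are all prime, as are those of every other non-superkey FD — the relation is in 3NF.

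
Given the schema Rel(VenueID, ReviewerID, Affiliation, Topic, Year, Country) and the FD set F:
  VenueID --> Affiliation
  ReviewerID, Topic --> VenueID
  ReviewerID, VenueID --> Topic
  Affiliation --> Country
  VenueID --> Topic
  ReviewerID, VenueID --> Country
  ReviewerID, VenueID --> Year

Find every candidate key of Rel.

Attributes never on any right-hand side: {ReviewerID} — every candidate key must contain it.
Closure of {ReviewerID, Topic} is {Affiliation, Country, ReviewerID, Topic, VenueID, Year}, the whole schema; {ReviewerID, Topic} is a candidate key.
Closure of {ReviewerID, VenueID} is {Affiliation, Country, ReviewerID, Topic, VenueID, Year}, the whole schema; {ReviewerID, VenueID} is a candidate key.
No proper subset of any of these is a key, and no other minimal superkey exists.

{ReviewerID, Topic}, {ReviewerID, VenueID}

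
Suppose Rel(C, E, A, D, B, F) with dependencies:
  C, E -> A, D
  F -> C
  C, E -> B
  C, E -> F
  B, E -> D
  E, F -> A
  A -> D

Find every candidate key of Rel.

{C, E}, {E, F}

No FD produces {E}, so it must be in every candidate key.
{C, E}⁺ = {A, B, C, D, E, F} — all of the relation — so {C, E} is a candidate key.
{E, F}⁺ = {A, B, C, D, E, F} — all of the relation — so {E, F} is a candidate key.
No proper subset of any of these is a key, and no other minimal superkey exists.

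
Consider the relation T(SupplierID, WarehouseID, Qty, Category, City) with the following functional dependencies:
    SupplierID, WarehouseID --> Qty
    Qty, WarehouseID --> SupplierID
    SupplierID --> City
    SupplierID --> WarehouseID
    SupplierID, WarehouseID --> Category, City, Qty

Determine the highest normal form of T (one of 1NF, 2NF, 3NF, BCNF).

Candidate keys: {Qty, WarehouseID}, {SupplierID}. Prime attributes: {Qty, SupplierID, WarehouseID}.
The left-hand side of every FD is a superkey, so BCNF is satisfied.

BCNF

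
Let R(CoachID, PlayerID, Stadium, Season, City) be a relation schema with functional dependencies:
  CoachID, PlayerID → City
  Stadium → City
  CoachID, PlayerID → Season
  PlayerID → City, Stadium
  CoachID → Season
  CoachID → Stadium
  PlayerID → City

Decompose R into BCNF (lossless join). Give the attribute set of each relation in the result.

{City, Stadium}; {CoachID, PlayerID}; {CoachID, Season}; {PlayerID, Stadium}

Candidate key of the original relation: {CoachID, PlayerID}.
Within {City, CoachID, PlayerID, Season, Stadium}: {Stadium}⁺ ∩ {City, CoachID, PlayerID, Season, Stadium} = {City, Stadium}, not the whole set, so Stadium → City violates BCNF; decompose into {City, Stadium} and {CoachID, PlayerID, Season, Stadium}.
{City, Stadium} is in BCNF.
Within {CoachID, PlayerID, Season, Stadium}: {PlayerID}⁺ ∩ {CoachID, PlayerID, Season, Stadium} = {PlayerID, Stadium}, not the whole set, so PlayerID → Stadium violates BCNF; decompose into {PlayerID, Stadium} and {CoachID, PlayerID, Season}.
{PlayerID, Stadium} is in BCNF.
Within {CoachID, PlayerID, Season}: {CoachID}⁺ ∩ {CoachID, PlayerID, Season} = {CoachID, Season}, not the whole set, so CoachID → Season violates BCNF; decompose into {CoachID, Season} and {CoachID, PlayerID}.
{CoachID, Season} is in BCNF.
{CoachID, PlayerID} is in BCNF.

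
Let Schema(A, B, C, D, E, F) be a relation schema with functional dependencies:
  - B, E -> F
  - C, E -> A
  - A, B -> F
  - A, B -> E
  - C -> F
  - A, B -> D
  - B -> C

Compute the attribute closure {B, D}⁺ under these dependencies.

Start with {B, D}.
B -> C applies; add {C} → now {B, C, D}.
C -> F applies; add {F} → now {B, C, D, F}.
No further FD applies.

{B, C, D, F}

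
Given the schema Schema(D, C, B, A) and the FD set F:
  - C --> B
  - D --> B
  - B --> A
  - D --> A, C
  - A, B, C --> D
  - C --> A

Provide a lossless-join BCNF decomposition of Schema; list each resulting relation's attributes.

Candidate keys of the original relation: {C}, {D}.
In {A, B, C, D}, {B} is not a superkey ({B}⁺ restricted to this set is {A, B}), so split on B --> A into {A, B} and {B, C, D}.
{A, B} has no BCNF violation.
{B, C, D} has no BCNF violation.

{A, B}; {B, C, D}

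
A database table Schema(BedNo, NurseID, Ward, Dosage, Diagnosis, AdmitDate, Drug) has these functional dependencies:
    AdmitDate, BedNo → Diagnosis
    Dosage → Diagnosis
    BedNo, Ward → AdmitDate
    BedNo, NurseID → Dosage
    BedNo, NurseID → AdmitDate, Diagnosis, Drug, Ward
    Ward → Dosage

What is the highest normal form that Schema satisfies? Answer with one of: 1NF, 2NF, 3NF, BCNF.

Candidate key: {BedNo, NurseID}. Prime attributes: {BedNo, NurseID}.
AdmitDate, BedNo → Diagnosis breaks BCNF: {AdmitDate, BedNo}⁺ = {AdmitDate, BedNo, Diagnosis}, so {AdmitDate, BedNo} is not a superkey.
Because {Diagnosis} is non-prime and the left side of AdmitDate, BedNo → Diagnosis is not a superkey, the relation is not in 3NF.
No proper subset of a key has a non-prime attribute in its closure, so there is no partial dependency; 2NF holds.

2NF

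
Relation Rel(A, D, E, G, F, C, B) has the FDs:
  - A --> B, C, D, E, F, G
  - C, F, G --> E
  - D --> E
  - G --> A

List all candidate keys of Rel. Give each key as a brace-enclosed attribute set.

{A}, {G}

{A}⁺ = {A, B, C, D, E, F, G}, which is every attribute, so {A} is a candidate key.
{G}⁺ = {A, B, C, D, E, F, G}, which is every attribute, so {G} is a candidate key.
These are minimal and exhaustive — every other superkey contains one of them.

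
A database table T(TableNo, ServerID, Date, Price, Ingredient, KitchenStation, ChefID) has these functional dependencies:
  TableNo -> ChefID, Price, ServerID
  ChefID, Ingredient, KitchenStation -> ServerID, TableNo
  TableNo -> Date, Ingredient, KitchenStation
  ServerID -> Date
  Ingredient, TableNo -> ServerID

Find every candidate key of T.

{ChefID, Ingredient, KitchenStation}, {TableNo}

{TableNo}⁺ = {ChefID, Date, Ingredient, KitchenStation, Price, ServerID, TableNo}, which is every attribute, so {TableNo} is a candidate key.
{ChefID, Ingredient, KitchenStation}⁺ = {ChefID, Date, Ingredient, KitchenStation, Price, ServerID, TableNo}, which is every attribute, so {ChefID, Ingredient, KitchenStation} is a candidate key.
No proper subset of any of these is a key, and no other minimal superkey exists.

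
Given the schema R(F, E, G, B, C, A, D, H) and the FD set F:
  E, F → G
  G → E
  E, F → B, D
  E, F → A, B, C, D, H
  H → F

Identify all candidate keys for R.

{E, F}⁺ = {A, B, C, D, E, F, G, H} — all of the relation — so {E, F} is a candidate key.
{E, H}⁺ = {A, B, C, D, E, F, G, H} — all of the relation — so {E, H} is a candidate key.
{F, G}⁺ = {A, B, C, D, E, F, G, H} — all of the relation — so {F, G} is a candidate key.
{G, H}⁺ = {A, B, C, D, E, F, G, H} — all of the relation — so {G, H} is a candidate key.
No proper subset of any of these is a key, and no other minimal superkey exists.

{E, F}, {E, H}, {F, G}, {G, H}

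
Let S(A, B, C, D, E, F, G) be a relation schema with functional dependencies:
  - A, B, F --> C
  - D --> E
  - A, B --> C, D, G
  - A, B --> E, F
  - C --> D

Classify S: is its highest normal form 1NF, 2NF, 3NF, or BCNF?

2NF

Candidate key: {A, B}. Prime attributes: {A, B}.
D --> E breaks BCNF: {D}⁺ = {D, E}, so {D} is not a superkey.
Because {E} is non-prime and the left side of D --> E is not a superkey, the relation is not in 3NF.
No non-prime attribute depends on a proper subset of any candidate key, so 2NF holds.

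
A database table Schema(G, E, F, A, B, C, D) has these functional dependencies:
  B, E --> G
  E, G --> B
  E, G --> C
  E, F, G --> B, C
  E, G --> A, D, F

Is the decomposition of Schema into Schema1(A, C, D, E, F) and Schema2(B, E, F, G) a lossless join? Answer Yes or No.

The shared attributes are {E, F} and {E, F}⁺ = {E, F}.
Schema1 ⊄ {E, F} and Schema2 ⊄ {E, F}, so the split is lossy.

No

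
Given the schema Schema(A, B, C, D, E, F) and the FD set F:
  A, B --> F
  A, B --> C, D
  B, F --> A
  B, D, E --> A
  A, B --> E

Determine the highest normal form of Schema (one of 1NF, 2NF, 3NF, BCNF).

Candidate keys: {A, B}, {B, D, E}, {B, F}. Prime attributes: {A, B, D, E, F}.
Each dependency's left side is a superkey — BCNF holds.

BCNF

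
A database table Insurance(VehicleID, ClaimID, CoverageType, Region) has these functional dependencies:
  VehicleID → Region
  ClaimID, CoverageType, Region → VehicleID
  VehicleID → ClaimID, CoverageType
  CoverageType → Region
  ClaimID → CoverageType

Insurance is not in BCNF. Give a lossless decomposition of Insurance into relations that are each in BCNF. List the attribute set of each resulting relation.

{ClaimID, CoverageType, VehicleID}; {CoverageType, Region}

Candidate keys of the original relation: {ClaimID}, {VehicleID}.
{ClaimID, CoverageType, Region, VehicleID}: {CoverageType} determines {CoverageType, Region} here but is not a superkey — split on CoverageType → Region, giving {CoverageType, Region} and {ClaimID, CoverageType, VehicleID}.
{CoverageType, Region} has no BCNF violation.
{ClaimID, CoverageType, VehicleID} has no BCNF violation.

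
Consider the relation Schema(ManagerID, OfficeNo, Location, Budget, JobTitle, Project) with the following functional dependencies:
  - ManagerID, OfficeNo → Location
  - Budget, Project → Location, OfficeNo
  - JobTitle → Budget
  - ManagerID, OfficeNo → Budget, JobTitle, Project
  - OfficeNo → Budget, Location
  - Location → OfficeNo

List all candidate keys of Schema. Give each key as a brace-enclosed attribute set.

{Budget, ManagerID, Project}, {JobTitle, ManagerID, Project}, {Location, ManagerID}, {ManagerID, OfficeNo}

No FD produces {ManagerID}, so it must be in every candidate key.
Closure of {Location, ManagerID} is {Budget, JobTitle, Location, ManagerID, OfficeNo, Project}, the whole schema; {Location, ManagerID} is a candidate key.
Closure of {ManagerID, OfficeNo} is {Budget, JobTitle, Location, ManagerID, OfficeNo, Project}, the whole schema; {ManagerID, OfficeNo} is a candidate key.
Closure of {Budget, ManagerID, Project} is {Budget, JobTitle, Location, ManagerID, OfficeNo, Project}, the whole schema; {Budget, ManagerID, Project} is a candidate key.
Closure of {JobTitle, ManagerID, Project} is {Budget, JobTitle, Location, ManagerID, OfficeNo, Project}, the whole schema; {JobTitle, ManagerID, Project} is a candidate key.
Any other superkey properly contains one of these, so there are no further candidate keys.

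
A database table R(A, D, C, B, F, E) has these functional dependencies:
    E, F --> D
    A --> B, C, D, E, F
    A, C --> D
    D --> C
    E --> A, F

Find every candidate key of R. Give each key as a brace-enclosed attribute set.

{A}, {E}

Closure of {A} is {A, B, C, D, E, F}, the whole schema; {A} is a candidate key.
Closure of {E} is {A, B, C, D, E, F}, the whole schema; {E} is a candidate key.
No proper subset of any of these is a key, and no other minimal superkey exists.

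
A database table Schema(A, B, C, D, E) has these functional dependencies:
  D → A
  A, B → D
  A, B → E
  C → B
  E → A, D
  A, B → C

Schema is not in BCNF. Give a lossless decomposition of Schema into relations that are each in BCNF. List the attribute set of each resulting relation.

{A, D}; {B, C}; {C, E}; {D, E}

Candidate keys of the original relation: {A, B}, {A, C}, {B, D}, {B, E}, {C, D}, {C, E}.
{A, B, C, D, E}: {D} determines {A, D} here but is not a superkey — split on D → A, giving {A, D} and {B, C, D, E}.
{A, D} is in BCNF.
{B, C, D, E}: {C} determines {B, C} here but is not a superkey — split on C → B, giving {B, C} and {C, D, E}.
{B, C} is in BCNF.
{C, D, E}: {E} determines {D, E} here but is not a superkey — split on E → D, giving {D, E} and {C, E}.
{D, E} is in BCNF.
{C, E} is in BCNF.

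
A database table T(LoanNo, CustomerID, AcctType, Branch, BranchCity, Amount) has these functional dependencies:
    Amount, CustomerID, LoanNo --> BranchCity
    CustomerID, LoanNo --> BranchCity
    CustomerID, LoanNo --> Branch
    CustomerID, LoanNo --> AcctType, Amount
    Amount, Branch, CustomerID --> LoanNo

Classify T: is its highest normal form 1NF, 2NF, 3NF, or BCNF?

Candidate keys: {Amount, Branch, CustomerID}, {CustomerID, LoanNo}. Prime attributes: {Amount, Branch, CustomerID, LoanNo}.
The left-hand side of every FD is a superkey, so BCNF is satisfied.

BCNF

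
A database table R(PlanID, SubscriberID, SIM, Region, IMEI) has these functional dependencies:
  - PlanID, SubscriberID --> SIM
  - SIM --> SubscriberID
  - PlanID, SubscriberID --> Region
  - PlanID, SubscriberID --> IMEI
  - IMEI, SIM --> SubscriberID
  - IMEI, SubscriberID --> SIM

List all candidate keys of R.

No FD produces {PlanID}, so it must be in every candidate key.
Closure of {PlanID, SIM} is {IMEI, PlanID, Region, SIM, SubscriberID}, the whole schema; {PlanID, SIM} is a candidate key.
Closure of {PlanID, SubscriberID} is {IMEI, PlanID, Region, SIM, SubscriberID}, the whole schema; {PlanID, SubscriberID} is a candidate key.
No proper subset of any of these is a key, and no other minimal superkey exists.

{PlanID, SIM}, {PlanID, SubscriberID}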